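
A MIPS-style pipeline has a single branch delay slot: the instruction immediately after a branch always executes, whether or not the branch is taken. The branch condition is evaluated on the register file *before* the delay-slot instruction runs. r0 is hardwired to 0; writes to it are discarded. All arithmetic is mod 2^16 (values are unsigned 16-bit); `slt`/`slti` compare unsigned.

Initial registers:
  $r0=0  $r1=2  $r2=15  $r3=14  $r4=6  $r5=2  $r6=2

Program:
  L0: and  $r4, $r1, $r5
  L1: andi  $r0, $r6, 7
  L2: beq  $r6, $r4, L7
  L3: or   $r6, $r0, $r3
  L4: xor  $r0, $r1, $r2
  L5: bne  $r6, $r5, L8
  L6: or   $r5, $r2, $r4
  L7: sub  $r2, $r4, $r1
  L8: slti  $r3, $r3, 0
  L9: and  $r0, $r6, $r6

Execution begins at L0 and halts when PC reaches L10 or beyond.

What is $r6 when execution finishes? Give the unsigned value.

14

[0] and  $r4, $r1, $r5  →  {$r0:0, $r1:2, $r2:15, $r3:14, $r4:2, $r5:2, $r6:2}
[1] andi  $r0, $r6, 7  →  {$r0:0, $r1:2, $r2:15, $r3:14, $r4:2, $r5:2, $r6:2}
[2] beq  $r6, $r4, L7  →  {$r0:0, $r1:2, $r2:15, $r3:14, $r4:2, $r5:2, $r6:2}  ⟨branch taken⟩
[3] or   $r6, $r0, $r3  →  {$r0:0, $r1:2, $r2:15, $r3:14, $r4:2, $r5:2, $r6:14}
[7] sub  $r2, $r4, $r1  →  {$r0:0, $r1:2, $r2:0, $r3:14, $r4:2, $r5:2, $r6:14}
[8] slti  $r3, $r3, 0  →  {$r0:0, $r1:2, $r2:0, $r3:0, $r4:2, $r5:2, $r6:14}
[9] and  $r0, $r6, $r6  →  {$r0:0, $r1:2, $r2:0, $r3:0, $r4:2, $r5:2, $r6:14}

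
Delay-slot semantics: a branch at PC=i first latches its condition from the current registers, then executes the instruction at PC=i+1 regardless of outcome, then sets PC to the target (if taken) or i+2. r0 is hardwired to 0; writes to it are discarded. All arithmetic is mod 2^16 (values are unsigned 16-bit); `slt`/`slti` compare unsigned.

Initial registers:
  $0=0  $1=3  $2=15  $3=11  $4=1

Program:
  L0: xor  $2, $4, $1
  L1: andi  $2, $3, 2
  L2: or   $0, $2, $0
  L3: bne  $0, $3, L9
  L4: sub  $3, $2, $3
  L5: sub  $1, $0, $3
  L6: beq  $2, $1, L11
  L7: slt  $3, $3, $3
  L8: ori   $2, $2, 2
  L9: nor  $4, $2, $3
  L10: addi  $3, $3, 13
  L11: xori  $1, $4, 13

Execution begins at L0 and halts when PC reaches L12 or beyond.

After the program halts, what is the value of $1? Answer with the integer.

#0 xor  $2, $4, $1 ; 0/3/2/11/1
#1 andi  $2, $3, 2 ; 0/3/2/11/1
#2 or   $0, $2, $0 ; 0/3/2/11/1
#3 bne  $0, $3, L9 ; 0/3/2/11/1 ; →target
#4 sub  $3, $2, $3 ; 0/3/2/65527/1
#9 nor  $4, $2, $3 ; 0/3/2/65527/8
#10 addi  $3, $3, 13 ; 0/3/2/4/8
#11 xori  $1, $4, 13 ; 0/5/2/4/8

5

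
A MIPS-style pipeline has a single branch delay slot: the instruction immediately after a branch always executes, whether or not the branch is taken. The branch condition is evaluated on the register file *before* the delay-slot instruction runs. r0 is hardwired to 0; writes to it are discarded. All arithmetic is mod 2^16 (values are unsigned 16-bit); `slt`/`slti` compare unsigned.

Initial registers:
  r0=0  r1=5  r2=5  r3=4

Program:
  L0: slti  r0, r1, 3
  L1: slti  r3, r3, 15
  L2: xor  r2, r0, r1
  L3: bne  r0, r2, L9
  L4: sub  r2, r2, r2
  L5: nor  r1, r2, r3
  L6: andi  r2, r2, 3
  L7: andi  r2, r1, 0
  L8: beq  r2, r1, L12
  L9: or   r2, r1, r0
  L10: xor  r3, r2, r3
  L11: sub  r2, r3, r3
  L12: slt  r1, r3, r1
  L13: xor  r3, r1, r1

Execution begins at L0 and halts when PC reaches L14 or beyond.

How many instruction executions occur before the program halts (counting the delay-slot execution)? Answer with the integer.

10

  step pc=0: slti  r0, r1, 3  regs=(0,5,5,4)
  step pc=1: slti  r3, r3, 15  regs=(0,5,5,1)
  step pc=2: xor  r2, r0, r1  regs=(0,5,5,1)
  step pc=3: bne  r0, r2, L9  cond=T  regs=(0,5,5,1)
  step pc=4: sub  r2, r2, r2  regs=(0,5,0,1)
  step pc=9: or   r2, r1, r0  regs=(0,5,5,1)
  step pc=10: xor  r3, r2, r3  regs=(0,5,5,4)
  step pc=11: sub  r2, r3, r3  regs=(0,5,0,4)
  step pc=12: slt  r1, r3, r1  regs=(0,1,0,4)
  step pc=13: xor  r3, r1, r1  regs=(0,1,0,0)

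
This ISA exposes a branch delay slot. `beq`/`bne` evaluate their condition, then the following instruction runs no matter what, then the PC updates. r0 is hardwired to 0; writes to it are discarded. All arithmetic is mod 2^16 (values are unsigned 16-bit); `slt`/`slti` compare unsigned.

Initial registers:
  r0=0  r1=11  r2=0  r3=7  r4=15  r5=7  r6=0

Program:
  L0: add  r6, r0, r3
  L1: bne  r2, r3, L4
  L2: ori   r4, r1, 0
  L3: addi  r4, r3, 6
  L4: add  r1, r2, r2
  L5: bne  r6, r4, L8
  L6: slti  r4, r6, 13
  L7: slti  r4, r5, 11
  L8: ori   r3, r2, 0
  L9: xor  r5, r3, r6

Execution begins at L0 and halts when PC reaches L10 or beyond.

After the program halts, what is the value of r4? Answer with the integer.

1

[0] add  r6, r0, r3  →  {r0:0, r1:11, r2:0, r3:7, r4:15, r5:7, r6:7}
[1] bne  r2, r3, L4  →  {r0:0, r1:11, r2:0, r3:7, r4:15, r5:7, r6:7}  ⟨branch taken⟩
[2] ori   r4, r1, 0  →  {r0:0, r1:11, r2:0, r3:7, r4:11, r5:7, r6:7}
[4] add  r1, r2, r2  →  {r0:0, r1:0, r2:0, r3:7, r4:11, r5:7, r6:7}
[5] bne  r6, r4, L8  →  {r0:0, r1:0, r2:0, r3:7, r4:11, r5:7, r6:7}  ⟨branch taken⟩
[6] slti  r4, r6, 13  →  {r0:0, r1:0, r2:0, r3:7, r4:1, r5:7, r6:7}
[8] ori   r3, r2, 0  →  {r0:0, r1:0, r2:0, r3:0, r4:1, r5:7, r6:7}
[9] xor  r5, r3, r6  →  {r0:0, r1:0, r2:0, r3:0, r4:1, r5:7, r6:7}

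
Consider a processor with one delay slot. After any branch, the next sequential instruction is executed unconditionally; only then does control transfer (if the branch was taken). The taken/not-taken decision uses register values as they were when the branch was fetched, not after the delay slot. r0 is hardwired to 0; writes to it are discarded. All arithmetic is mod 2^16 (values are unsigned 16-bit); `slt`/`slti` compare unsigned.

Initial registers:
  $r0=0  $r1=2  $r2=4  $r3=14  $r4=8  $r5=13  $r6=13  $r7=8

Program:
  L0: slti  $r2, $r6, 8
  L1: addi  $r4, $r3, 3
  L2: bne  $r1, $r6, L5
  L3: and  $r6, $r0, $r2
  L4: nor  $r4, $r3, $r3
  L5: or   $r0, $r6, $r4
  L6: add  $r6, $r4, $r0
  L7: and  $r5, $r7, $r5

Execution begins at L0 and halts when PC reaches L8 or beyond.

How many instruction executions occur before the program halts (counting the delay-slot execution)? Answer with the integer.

#0 slti  $r2, $r6, 8 ; 0/2/0/14/8/13/13/8
#1 addi  $r4, $r3, 3 ; 0/2/0/14/17/13/13/8
#2 bne  $r1, $r6, L5 ; 0/2/0/14/17/13/13/8 ; →target
#3 and  $r6, $r0, $r2 ; 0/2/0/14/17/13/0/8
#5 or   $r0, $r6, $r4 ; 0/2/0/14/17/13/0/8
#6 add  $r6, $r4, $r0 ; 0/2/0/14/17/13/17/8
#7 and  $r5, $r7, $r5 ; 0/2/0/14/17/8/17/8

7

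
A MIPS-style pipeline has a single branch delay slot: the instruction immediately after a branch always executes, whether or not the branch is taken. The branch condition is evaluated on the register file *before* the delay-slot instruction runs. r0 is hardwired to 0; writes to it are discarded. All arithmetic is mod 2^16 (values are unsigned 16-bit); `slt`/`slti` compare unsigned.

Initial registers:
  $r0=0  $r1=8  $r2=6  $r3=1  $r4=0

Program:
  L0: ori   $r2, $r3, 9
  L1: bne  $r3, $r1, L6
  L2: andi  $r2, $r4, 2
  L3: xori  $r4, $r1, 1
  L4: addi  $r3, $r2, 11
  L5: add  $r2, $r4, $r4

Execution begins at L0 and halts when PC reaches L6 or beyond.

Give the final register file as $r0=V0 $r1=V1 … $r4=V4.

#0 ori   $r2, $r3, 9 ; 0/8/9/1/0
#1 bne  $r3, $r1, L6 ; 0/8/9/1/0 ; →target
#2 andi  $r2, $r4, 2 ; 0/8/0/1/0

$r0=0 $r1=8 $r2=0 $r3=1 $r4=0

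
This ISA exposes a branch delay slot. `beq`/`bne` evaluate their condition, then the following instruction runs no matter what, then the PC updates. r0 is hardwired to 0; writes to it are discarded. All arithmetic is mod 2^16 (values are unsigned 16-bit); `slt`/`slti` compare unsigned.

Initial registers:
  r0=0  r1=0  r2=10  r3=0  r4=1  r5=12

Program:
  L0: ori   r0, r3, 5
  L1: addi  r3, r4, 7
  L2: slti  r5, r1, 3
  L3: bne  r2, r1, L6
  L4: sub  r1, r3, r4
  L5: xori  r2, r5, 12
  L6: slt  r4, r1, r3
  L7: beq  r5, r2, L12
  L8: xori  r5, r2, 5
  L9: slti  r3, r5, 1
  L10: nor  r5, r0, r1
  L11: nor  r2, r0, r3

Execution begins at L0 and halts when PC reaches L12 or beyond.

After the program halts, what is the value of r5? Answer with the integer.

#0 ori   r0, r3, 5 ; 0/0/10/0/1/12
#1 addi  r3, r4, 7 ; 0/0/10/8/1/12
#2 slti  r5, r1, 3 ; 0/0/10/8/1/1
#3 bne  r2, r1, L6 ; 0/0/10/8/1/1 ; →target
#4 sub  r1, r3, r4 ; 0/7/10/8/1/1
#6 slt  r4, r1, r3 ; 0/7/10/8/1/1
#7 beq  r5, r2, L12 ; 0/7/10/8/1/1 ; →fallthru
#8 xori  r5, r2, 5 ; 0/7/10/8/1/15
#9 slti  r3, r5, 1 ; 0/7/10/0/1/15
#10 nor  r5, r0, r1 ; 0/7/10/0/1/65528
#11 nor  r2, r0, r3 ; 0/7/65535/0/1/65528

65528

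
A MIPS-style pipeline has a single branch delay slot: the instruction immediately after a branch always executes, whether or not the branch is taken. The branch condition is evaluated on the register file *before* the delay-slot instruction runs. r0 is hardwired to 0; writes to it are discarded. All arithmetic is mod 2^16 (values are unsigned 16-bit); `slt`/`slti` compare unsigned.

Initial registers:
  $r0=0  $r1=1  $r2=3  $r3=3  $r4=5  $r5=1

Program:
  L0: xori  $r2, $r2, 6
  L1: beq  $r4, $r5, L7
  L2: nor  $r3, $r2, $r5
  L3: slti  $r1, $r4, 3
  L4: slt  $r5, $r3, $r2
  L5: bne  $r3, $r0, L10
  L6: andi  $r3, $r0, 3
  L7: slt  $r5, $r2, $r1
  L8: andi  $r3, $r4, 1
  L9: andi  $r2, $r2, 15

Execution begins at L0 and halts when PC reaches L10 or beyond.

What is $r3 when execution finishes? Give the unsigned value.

0

PC=0  xori  $r2, $r2, 6      | $r0=0 $r1=1 $r2=5 $r3=3 $r4=5 $r5=1
PC=1  beq  $r4, $r5, L7      | $r0=0 $r1=1 $r2=5 $r3=3 $r4=5 $r5=1  [not taken]
PC=2  nor  $r3, $r2, $r5     | $r0=0 $r1=1 $r2=5 $r3=65530 $r4=5 $r5=1
PC=3  slti  $r1, $r4, 3      | $r0=0 $r1=0 $r2=5 $r3=65530 $r4=5 $r5=1
PC=4  slt  $r5, $r3, $r2     | $r0=0 $r1=0 $r2=5 $r3=65530 $r4=5 $r5=0
PC=5  bne  $r3, $r0, L10     | $r0=0 $r1=0 $r2=5 $r3=65530 $r4=5 $r5=0  [TAKEN]
PC=6  andi  $r3, $r0, 3      | $r0=0 $r1=0 $r2=5 $r3=0 $r4=5 $r5=0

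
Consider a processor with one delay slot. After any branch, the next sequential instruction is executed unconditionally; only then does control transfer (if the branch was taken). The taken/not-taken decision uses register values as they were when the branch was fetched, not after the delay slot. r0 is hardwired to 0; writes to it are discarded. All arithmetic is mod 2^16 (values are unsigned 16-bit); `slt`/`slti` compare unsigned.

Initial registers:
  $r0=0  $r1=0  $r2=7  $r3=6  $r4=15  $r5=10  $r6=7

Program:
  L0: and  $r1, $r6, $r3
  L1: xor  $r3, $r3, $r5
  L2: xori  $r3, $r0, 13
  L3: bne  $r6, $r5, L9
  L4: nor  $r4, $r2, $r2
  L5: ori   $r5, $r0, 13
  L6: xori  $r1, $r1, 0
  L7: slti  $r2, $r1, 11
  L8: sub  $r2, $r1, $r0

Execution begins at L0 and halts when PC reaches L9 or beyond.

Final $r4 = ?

  step pc=0: and  $r1, $r6, $r3  regs=(0,6,7,6,15,10,7)
  step pc=1: xor  $r3, $r3, $r5  regs=(0,6,7,12,15,10,7)
  step pc=2: xori  $r3, $r0, 13  regs=(0,6,7,13,15,10,7)
  step pc=3: bne  $r6, $r5, L9  cond=T  regs=(0,6,7,13,15,10,7)
  step pc=4: nor  $r4, $r2, $r2  regs=(0,6,7,13,65528,10,7)

65528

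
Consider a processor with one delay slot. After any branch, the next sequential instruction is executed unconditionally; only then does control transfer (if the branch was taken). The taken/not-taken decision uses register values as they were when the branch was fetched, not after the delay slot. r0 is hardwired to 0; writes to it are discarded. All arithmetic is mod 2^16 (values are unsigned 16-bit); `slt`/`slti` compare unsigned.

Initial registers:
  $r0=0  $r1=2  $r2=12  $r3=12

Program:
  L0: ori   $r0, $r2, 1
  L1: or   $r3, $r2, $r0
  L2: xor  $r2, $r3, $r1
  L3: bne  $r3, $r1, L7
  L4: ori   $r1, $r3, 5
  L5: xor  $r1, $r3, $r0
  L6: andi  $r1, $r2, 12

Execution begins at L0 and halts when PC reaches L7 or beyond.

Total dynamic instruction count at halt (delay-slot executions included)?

  step pc=0: ori   $r0, $r2, 1  regs=(0,2,12,12)
  step pc=1: or   $r3, $r2, $r0  regs=(0,2,12,12)
  step pc=2: xor  $r2, $r3, $r1  regs=(0,2,14,12)
  step pc=3: bne  $r3, $r1, L7  cond=T  regs=(0,2,14,12)
  step pc=4: ori   $r1, $r3, 5  regs=(0,13,14,12)

5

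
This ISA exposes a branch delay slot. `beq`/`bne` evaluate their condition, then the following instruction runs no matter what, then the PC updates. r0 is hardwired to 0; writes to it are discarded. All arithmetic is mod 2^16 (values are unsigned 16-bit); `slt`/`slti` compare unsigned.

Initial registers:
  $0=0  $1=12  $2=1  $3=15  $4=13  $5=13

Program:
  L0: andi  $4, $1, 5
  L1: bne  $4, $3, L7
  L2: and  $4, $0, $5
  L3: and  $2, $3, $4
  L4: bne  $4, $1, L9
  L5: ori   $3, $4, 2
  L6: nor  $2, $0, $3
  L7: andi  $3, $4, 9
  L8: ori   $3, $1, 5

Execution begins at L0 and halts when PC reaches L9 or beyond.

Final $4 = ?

#0 andi  $4, $1, 5 ; 0/12/1/15/4/13
#1 bne  $4, $3, L7 ; 0/12/1/15/4/13 ; →target
#2 and  $4, $0, $5 ; 0/12/1/15/0/13
#7 andi  $3, $4, 9 ; 0/12/1/0/0/13
#8 ori   $3, $1, 5 ; 0/12/1/13/0/13

0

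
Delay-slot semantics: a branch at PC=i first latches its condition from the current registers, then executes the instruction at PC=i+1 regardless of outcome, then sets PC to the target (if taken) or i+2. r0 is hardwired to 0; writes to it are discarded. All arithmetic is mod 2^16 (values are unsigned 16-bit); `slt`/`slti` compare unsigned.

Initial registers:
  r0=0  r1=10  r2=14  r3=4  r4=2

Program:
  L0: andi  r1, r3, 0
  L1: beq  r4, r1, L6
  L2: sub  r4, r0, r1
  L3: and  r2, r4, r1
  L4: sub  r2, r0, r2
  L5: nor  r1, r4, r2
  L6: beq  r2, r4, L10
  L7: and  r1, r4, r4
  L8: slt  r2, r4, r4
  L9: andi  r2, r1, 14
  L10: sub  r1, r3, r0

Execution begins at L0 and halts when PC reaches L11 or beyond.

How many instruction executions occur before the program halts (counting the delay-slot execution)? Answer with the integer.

  step pc=0: andi  r1, r3, 0  regs=(0,0,14,4,2)
  step pc=1: beq  r4, r1, L6  cond=F  regs=(0,0,14,4,2)
  step pc=2: sub  r4, r0, r1  regs=(0,0,14,4,0)
  step pc=3: and  r2, r4, r1  regs=(0,0,0,4,0)
  step pc=4: sub  r2, r0, r2  regs=(0,0,0,4,0)
  step pc=5: nor  r1, r4, r2  regs=(0,65535,0,4,0)
  step pc=6: beq  r2, r4, L10  cond=T  regs=(0,65535,0,4,0)
  step pc=7: and  r1, r4, r4  regs=(0,0,0,4,0)
  step pc=10: sub  r1, r3, r0  regs=(0,4,0,4,0)

9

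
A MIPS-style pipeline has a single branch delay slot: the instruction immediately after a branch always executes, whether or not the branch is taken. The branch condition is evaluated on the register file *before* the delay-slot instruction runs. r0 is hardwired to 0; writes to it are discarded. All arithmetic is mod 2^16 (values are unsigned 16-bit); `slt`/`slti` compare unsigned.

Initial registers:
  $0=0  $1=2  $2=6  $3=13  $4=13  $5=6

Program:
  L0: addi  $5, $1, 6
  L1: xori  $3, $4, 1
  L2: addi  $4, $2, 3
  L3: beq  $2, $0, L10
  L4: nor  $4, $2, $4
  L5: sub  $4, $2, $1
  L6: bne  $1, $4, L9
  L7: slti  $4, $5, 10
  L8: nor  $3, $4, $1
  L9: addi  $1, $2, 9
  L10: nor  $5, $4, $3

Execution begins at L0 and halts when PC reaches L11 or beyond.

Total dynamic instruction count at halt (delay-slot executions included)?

PC=0  addi  $5, $1, 6        | $0=0 $1=2 $2=6 $3=13 $4=13 $5=8
PC=1  xori  $3, $4, 1        | $0=0 $1=2 $2=6 $3=12 $4=13 $5=8
PC=2  addi  $4, $2, 3        | $0=0 $1=2 $2=6 $3=12 $4=9 $5=8
PC=3  beq  $2, $0, L10       | $0=0 $1=2 $2=6 $3=12 $4=9 $5=8  [not taken]
PC=4  nor  $4, $2, $4        | $0=0 $1=2 $2=6 $3=12 $4=65520 $5=8
PC=5  sub  $4, $2, $1        | $0=0 $1=2 $2=6 $3=12 $4=4 $5=8
PC=6  bne  $1, $4, L9        | $0=0 $1=2 $2=6 $3=12 $4=4 $5=8  [TAKEN]
PC=7  slti  $4, $5, 10       | $0=0 $1=2 $2=6 $3=12 $4=1 $5=8
PC=9  addi  $1, $2, 9        | $0=0 $1=15 $2=6 $3=12 $4=1 $5=8
PC=10 nor  $5, $4, $3        | $0=0 $1=15 $2=6 $3=12 $4=1 $5=65522

10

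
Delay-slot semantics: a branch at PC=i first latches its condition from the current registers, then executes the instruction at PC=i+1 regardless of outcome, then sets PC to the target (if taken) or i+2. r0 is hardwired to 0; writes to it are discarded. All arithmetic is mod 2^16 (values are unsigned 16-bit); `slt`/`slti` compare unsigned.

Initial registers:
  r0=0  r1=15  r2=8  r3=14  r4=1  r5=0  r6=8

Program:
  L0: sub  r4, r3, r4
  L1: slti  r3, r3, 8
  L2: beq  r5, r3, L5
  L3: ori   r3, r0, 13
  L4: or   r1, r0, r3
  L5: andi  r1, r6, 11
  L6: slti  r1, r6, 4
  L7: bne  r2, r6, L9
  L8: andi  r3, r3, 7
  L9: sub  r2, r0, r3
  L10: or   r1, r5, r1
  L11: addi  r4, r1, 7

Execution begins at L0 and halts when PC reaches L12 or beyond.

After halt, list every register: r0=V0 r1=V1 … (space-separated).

r0=0 r1=0 r2=65531 r3=5 r4=7 r5=0 r6=8

#0 sub  r4, r3, r4 ; 0/15/8/14/13/0/8
#1 slti  r3, r3, 8 ; 0/15/8/0/13/0/8
#2 beq  r5, r3, L5 ; 0/15/8/0/13/0/8 ; →target
#3 ori   r3, r0, 13 ; 0/15/8/13/13/0/8
#5 andi  r1, r6, 11 ; 0/8/8/13/13/0/8
#6 slti  r1, r6, 4 ; 0/0/8/13/13/0/8
#7 bne  r2, r6, L9 ; 0/0/8/13/13/0/8 ; →fallthru
#8 andi  r3, r3, 7 ; 0/0/8/5/13/0/8
#9 sub  r2, r0, r3 ; 0/0/65531/5/13/0/8
#10 or   r1, r5, r1 ; 0/0/65531/5/13/0/8
#11 addi  r4, r1, 7 ; 0/0/65531/5/7/0/8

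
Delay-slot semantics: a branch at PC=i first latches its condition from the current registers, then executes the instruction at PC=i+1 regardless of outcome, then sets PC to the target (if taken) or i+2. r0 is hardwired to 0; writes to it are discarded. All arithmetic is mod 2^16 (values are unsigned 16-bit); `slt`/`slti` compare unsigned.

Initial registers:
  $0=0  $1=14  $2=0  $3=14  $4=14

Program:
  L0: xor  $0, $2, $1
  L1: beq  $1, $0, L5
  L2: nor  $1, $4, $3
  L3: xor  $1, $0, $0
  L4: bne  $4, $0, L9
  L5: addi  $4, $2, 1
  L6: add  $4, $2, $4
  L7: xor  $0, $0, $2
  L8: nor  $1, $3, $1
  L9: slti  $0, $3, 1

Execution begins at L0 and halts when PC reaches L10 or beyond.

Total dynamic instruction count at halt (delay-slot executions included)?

PC=0  xor  $0, $2, $1        | $0=0 $1=14 $2=0 $3=14 $4=14
PC=1  beq  $1, $0, L5        | $0=0 $1=14 $2=0 $3=14 $4=14  [not taken]
PC=2  nor  $1, $4, $3        | $0=0 $1=65521 $2=0 $3=14 $4=14
PC=3  xor  $1, $0, $0        | $0=0 $1=0 $2=0 $3=14 $4=14
PC=4  bne  $4, $0, L9        | $0=0 $1=0 $2=0 $3=14 $4=14  [TAKEN]
PC=5  addi  $4, $2, 1        | $0=0 $1=0 $2=0 $3=14 $4=1
PC=9  slti  $0, $3, 1        | $0=0 $1=0 $2=0 $3=14 $4=1

7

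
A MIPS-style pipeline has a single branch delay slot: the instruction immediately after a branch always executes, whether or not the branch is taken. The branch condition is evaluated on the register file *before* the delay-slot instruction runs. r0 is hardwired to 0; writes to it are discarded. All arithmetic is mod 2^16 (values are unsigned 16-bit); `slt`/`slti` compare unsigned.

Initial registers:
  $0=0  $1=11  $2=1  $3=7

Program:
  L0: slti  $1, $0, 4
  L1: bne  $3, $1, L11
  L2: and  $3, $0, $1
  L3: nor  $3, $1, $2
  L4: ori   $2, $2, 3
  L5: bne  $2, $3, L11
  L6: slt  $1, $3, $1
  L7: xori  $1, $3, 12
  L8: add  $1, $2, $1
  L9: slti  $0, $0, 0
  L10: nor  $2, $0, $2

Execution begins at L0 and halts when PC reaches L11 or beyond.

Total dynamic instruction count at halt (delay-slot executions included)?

  step pc=0: slti  $1, $0, 4  regs=(0,1,1,7)
  step pc=1: bne  $3, $1, L11  cond=T  regs=(0,1,1,7)
  step pc=2: and  $3, $0, $1  regs=(0,1,1,0)

3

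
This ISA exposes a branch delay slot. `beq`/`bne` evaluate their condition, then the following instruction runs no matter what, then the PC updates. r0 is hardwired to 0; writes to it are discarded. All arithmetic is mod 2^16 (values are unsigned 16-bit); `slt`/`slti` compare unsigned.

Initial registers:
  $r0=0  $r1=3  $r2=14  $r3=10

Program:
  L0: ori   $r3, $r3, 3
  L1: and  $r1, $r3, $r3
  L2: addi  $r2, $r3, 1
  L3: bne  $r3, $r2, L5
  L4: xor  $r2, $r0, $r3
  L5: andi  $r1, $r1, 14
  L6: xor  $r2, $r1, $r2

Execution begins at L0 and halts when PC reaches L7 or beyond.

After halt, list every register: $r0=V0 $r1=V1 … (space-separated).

$r0=0 $r1=10 $r2=1 $r3=11

PC=0  ori   $r3, $r3, 3      | $r0=0 $r1=3 $r2=14 $r3=11
PC=1  and  $r1, $r3, $r3     | $r0=0 $r1=11 $r2=14 $r3=11
PC=2  addi  $r2, $r3, 1      | $r0=0 $r1=11 $r2=12 $r3=11
PC=3  bne  $r3, $r2, L5      | $r0=0 $r1=11 $r2=12 $r3=11  [TAKEN]
PC=4  xor  $r2, $r0, $r3     | $r0=0 $r1=11 $r2=11 $r3=11
PC=5  andi  $r1, $r1, 14     | $r0=0 $r1=10 $r2=11 $r3=11
PC=6  xor  $r2, $r1, $r2     | $r0=0 $r1=10 $r2=1 $r3=11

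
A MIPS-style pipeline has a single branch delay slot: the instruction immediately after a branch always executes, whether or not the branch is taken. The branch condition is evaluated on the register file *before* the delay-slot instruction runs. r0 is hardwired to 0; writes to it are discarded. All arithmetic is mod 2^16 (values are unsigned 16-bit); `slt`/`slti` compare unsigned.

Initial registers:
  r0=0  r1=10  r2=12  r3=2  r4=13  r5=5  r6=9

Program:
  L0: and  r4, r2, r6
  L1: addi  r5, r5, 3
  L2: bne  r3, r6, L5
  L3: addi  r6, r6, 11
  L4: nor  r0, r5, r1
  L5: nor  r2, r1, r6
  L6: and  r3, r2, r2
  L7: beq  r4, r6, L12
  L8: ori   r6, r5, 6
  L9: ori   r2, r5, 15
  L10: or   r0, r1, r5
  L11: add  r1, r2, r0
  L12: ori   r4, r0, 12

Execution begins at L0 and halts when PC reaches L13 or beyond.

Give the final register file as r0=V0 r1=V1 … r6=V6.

  step pc=0: and  r4, r2, r6  regs=(0,10,12,2,8,5,9)
  step pc=1: addi  r5, r5, 3  regs=(0,10,12,2,8,8,9)
  step pc=2: bne  r3, r6, L5  cond=T  regs=(0,10,12,2,8,8,9)
  step pc=3: addi  r6, r6, 11  regs=(0,10,12,2,8,8,20)
  step pc=5: nor  r2, r1, r6  regs=(0,10,65505,2,8,8,20)
  step pc=6: and  r3, r2, r2  regs=(0,10,65505,65505,8,8,20)
  step pc=7: beq  r4, r6, L12  cond=F  regs=(0,10,65505,65505,8,8,20)
  step pc=8: ori   r6, r5, 6  regs=(0,10,65505,65505,8,8,14)
  step pc=9: ori   r2, r5, 15  regs=(0,10,15,65505,8,8,14)
  step pc=10: or   r0, r1, r5  regs=(0,10,15,65505,8,8,14)
  step pc=11: add  r1, r2, r0  regs=(0,15,15,65505,8,8,14)
  step pc=12: ori   r4, r0, 12  regs=(0,15,15,65505,12,8,14)

r0=0 r1=15 r2=15 r3=65505 r4=12 r5=8 r6=14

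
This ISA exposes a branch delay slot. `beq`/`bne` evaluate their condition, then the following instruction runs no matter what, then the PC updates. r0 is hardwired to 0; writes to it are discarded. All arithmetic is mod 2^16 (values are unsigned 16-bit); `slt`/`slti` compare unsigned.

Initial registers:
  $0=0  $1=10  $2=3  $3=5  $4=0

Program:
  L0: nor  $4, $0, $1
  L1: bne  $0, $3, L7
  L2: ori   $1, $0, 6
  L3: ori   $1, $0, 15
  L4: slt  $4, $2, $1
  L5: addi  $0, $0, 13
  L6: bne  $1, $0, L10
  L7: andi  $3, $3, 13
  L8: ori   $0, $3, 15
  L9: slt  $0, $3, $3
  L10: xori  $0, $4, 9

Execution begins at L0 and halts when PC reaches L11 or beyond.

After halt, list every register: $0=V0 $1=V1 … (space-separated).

$0=0 $1=6 $2=3 $3=5 $4=65525

PC=0  nor  $4, $0, $1        | $0=0 $1=10 $2=3 $3=5 $4=65525
PC=1  bne  $0, $3, L7        | $0=0 $1=10 $2=3 $3=5 $4=65525  [TAKEN]
PC=2  ori   $1, $0, 6        | $0=0 $1=6 $2=3 $3=5 $4=65525
PC=7  andi  $3, $3, 13       | $0=0 $1=6 $2=3 $3=5 $4=65525
PC=8  ori   $0, $3, 15       | $0=0 $1=6 $2=3 $3=5 $4=65525
PC=9  slt  $0, $3, $3        | $0=0 $1=6 $2=3 $3=5 $4=65525
PC=10 xori  $0, $4, 9        | $0=0 $1=6 $2=3 $3=5 $4=65525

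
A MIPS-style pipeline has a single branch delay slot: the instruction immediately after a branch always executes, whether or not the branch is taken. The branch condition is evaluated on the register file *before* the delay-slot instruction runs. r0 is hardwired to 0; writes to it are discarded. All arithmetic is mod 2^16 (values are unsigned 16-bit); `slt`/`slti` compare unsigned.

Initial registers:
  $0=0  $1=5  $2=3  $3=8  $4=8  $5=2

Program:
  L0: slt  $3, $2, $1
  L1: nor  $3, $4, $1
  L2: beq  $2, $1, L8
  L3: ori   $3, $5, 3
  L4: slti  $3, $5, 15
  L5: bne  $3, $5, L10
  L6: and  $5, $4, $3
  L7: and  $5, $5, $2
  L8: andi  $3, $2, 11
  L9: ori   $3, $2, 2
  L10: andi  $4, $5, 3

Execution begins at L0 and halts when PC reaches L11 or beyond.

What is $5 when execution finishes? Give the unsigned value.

0

PC=0  slt  $3, $2, $1        | $0=0 $1=5 $2=3 $3=1 $4=8 $5=2
PC=1  nor  $3, $4, $1        | $0=0 $1=5 $2=3 $3=65522 $4=8 $5=2
PC=2  beq  $2, $1, L8        | $0=0 $1=5 $2=3 $3=65522 $4=8 $5=2  [not taken]
PC=3  ori   $3, $5, 3        | $0=0 $1=5 $2=3 $3=3 $4=8 $5=2
PC=4  slti  $3, $5, 15       | $0=0 $1=5 $2=3 $3=1 $4=8 $5=2
PC=5  bne  $3, $5, L10       | $0=0 $1=5 $2=3 $3=1 $4=8 $5=2  [TAKEN]
PC=6  and  $5, $4, $3        | $0=0 $1=5 $2=3 $3=1 $4=8 $5=0
PC=10 andi  $4, $5, 3        | $0=0 $1=5 $2=3 $3=1 $4=0 $5=0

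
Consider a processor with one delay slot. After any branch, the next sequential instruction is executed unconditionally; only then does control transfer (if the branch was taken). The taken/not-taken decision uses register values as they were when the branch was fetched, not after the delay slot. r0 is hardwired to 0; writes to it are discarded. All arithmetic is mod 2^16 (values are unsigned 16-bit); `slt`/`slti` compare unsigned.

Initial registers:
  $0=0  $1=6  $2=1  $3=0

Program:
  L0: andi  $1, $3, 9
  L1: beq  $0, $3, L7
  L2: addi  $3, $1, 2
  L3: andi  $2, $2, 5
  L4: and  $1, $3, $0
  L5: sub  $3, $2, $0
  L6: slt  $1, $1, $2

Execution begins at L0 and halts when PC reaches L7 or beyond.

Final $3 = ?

2

[0] andi  $1, $3, 9  →  {$0:0, $1:0, $2:1, $3:0}
[1] beq  $0, $3, L7  →  {$0:0, $1:0, $2:1, $3:0}  ⟨branch taken⟩
[2] addi  $3, $1, 2  →  {$0:0, $1:0, $2:1, $3:2}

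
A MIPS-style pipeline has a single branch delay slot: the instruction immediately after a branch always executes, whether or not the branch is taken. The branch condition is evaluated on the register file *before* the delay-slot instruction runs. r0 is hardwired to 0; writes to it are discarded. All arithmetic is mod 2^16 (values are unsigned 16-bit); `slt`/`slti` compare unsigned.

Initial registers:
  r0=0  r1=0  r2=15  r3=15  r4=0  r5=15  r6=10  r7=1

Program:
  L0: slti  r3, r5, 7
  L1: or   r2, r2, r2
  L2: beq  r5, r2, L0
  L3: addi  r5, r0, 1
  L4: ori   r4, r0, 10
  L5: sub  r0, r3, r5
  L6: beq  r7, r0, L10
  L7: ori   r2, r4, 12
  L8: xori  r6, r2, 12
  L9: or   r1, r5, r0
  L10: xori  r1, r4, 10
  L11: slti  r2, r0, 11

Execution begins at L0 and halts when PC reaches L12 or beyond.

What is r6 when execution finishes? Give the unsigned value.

#0 slti  r3, r5, 7 ; 0/0/15/0/0/15/10/1
#1 or   r2, r2, r2 ; 0/0/15/0/0/15/10/1
#2 beq  r5, r2, L0 ; 0/0/15/0/0/15/10/1 ; →target
#3 addi  r5, r0, 1 ; 0/0/15/0/0/1/10/1
#0 slti  r3, r5, 7 ; 0/0/15/1/0/1/10/1
#1 or   r2, r2, r2 ; 0/0/15/1/0/1/10/1
#2 beq  r5, r2, L0 ; 0/0/15/1/0/1/10/1 ; →fallthru
#3 addi  r5, r0, 1 ; 0/0/15/1/0/1/10/1
#4 ori   r4, r0, 10 ; 0/0/15/1/10/1/10/1
#5 sub  r0, r3, r5 ; 0/0/15/1/10/1/10/1
#6 beq  r7, r0, L10 ; 0/0/15/1/10/1/10/1 ; →fallthru
#7 ori   r2, r4, 12 ; 0/0/14/1/10/1/10/1
#8 xori  r6, r2, 12 ; 0/0/14/1/10/1/2/1
#9 or   r1, r5, r0 ; 0/1/14/1/10/1/2/1
#10 xori  r1, r4, 10 ; 0/0/14/1/10/1/2/1
#11 slti  r2, r0, 11 ; 0/0/1/1/10/1/2/1

2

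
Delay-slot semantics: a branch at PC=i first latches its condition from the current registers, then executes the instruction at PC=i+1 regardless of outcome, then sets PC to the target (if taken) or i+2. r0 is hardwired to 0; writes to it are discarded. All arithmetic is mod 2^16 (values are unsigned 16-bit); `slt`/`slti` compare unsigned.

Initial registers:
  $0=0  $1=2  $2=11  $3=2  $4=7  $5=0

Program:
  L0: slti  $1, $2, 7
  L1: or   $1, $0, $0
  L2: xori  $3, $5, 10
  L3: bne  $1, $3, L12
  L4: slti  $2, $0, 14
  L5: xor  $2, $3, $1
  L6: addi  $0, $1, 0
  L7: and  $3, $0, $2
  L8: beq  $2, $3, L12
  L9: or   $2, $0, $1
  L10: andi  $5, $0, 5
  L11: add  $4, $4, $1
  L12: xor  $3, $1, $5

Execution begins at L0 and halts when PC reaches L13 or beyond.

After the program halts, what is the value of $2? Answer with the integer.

[0] slti  $1, $2, 7  →  {$0:0, $1:0, $2:11, $3:2, $4:7, $5:0}
[1] or   $1, $0, $0  →  {$0:0, $1:0, $2:11, $3:2, $4:7, $5:0}
[2] xori  $3, $5, 10  →  {$0:0, $1:0, $2:11, $3:10, $4:7, $5:0}
[3] bne  $1, $3, L12  →  {$0:0, $1:0, $2:11, $3:10, $4:7, $5:0}  ⟨branch taken⟩
[4] slti  $2, $0, 14  →  {$0:0, $1:0, $2:1, $3:10, $4:7, $5:0}
[12] xor  $3, $1, $5  →  {$0:0, $1:0, $2:1, $3:0, $4:7, $5:0}

1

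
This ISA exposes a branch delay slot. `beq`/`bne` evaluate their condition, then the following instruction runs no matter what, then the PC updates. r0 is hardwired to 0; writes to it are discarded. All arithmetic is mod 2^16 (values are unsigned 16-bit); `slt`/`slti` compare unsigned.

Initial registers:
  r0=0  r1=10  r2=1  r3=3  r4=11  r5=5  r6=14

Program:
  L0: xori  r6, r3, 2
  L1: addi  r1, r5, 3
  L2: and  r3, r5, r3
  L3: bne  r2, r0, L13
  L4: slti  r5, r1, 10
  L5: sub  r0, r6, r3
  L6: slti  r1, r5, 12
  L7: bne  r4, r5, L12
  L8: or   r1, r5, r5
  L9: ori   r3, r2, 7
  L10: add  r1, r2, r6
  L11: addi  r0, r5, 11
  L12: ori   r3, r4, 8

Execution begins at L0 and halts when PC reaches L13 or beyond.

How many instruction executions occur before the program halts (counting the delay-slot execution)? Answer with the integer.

5

[0] xori  r6, r3, 2  →  {r0:0, r1:10, r2:1, r3:3, r4:11, r5:5, r6:1}
[1] addi  r1, r5, 3  →  {r0:0, r1:8, r2:1, r3:3, r4:11, r5:5, r6:1}
[2] and  r3, r5, r3  →  {r0:0, r1:8, r2:1, r3:1, r4:11, r5:5, r6:1}
[3] bne  r2, r0, L13  →  {r0:0, r1:8, r2:1, r3:1, r4:11, r5:5, r6:1}  ⟨branch taken⟩
[4] slti  r5, r1, 10  →  {r0:0, r1:8, r2:1, r3:1, r4:11, r5:1, r6:1}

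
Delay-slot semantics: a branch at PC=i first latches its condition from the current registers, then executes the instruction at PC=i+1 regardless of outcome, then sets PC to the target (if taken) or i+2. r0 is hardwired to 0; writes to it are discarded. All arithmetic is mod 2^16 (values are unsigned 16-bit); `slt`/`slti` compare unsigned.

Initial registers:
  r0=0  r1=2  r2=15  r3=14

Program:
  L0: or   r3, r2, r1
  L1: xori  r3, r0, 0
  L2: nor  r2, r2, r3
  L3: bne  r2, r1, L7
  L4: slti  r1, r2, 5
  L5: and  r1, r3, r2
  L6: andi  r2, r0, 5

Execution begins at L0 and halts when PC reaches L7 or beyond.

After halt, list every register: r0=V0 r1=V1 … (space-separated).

[0] or   r3, r2, r1  →  {r0:0, r1:2, r2:15, r3:15}
[1] xori  r3, r0, 0  →  {r0:0, r1:2, r2:15, r3:0}
[2] nor  r2, r2, r3  →  {r0:0, r1:2, r2:65520, r3:0}
[3] bne  r2, r1, L7  →  {r0:0, r1:2, r2:65520, r3:0}  ⟨branch taken⟩
[4] slti  r1, r2, 5  →  {r0:0, r1:0, r2:65520, r3:0}

r0=0 r1=0 r2=65520 r3=0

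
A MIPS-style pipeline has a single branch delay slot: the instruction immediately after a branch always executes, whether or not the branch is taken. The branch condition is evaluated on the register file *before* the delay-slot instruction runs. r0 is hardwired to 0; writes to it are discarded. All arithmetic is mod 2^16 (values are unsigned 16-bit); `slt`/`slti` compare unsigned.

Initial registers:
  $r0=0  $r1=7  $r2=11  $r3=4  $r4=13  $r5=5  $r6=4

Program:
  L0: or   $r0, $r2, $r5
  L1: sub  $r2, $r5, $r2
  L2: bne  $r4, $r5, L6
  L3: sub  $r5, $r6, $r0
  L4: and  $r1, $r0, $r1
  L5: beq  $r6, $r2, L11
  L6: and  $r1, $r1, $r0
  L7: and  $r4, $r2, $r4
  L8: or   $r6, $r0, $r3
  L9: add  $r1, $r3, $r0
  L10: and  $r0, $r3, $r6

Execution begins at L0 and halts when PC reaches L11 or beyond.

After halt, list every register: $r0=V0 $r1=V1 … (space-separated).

  step pc=0: or   $r0, $r2, $r5  regs=(0,7,11,4,13,5,4)
  step pc=1: sub  $r2, $r5, $r2  regs=(0,7,65530,4,13,5,4)
  step pc=2: bne  $r4, $r5, L6  cond=T  regs=(0,7,65530,4,13,5,4)
  step pc=3: sub  $r5, $r6, $r0  regs=(0,7,65530,4,13,4,4)
  step pc=6: and  $r1, $r1, $r0  regs=(0,0,65530,4,13,4,4)
  step pc=7: and  $r4, $r2, $r4  regs=(0,0,65530,4,8,4,4)
  step pc=8: or   $r6, $r0, $r3  regs=(0,0,65530,4,8,4,4)
  step pc=9: add  $r1, $r3, $r0  regs=(0,4,65530,4,8,4,4)
  step pc=10: and  $r0, $r3, $r6  regs=(0,4,65530,4,8,4,4)

$r0=0 $r1=4 $r2=65530 $r3=4 $r4=8 $r5=4 $r6=4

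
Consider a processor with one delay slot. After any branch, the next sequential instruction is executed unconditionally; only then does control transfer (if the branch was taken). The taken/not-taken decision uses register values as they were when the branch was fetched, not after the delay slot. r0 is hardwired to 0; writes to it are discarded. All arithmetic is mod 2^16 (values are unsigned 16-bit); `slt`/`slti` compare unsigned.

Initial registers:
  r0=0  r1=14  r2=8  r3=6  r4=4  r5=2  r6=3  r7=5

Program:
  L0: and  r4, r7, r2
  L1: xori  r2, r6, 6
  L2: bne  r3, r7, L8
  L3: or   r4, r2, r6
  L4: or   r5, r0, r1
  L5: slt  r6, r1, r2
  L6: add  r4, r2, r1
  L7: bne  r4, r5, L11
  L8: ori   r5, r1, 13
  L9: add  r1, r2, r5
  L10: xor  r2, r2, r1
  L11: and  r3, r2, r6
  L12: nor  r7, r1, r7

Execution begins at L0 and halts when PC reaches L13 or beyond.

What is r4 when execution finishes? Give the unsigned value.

  step pc=0: and  r4, r7, r2  regs=(0,14,8,6,0,2,3,5)
  step pc=1: xori  r2, r6, 6  regs=(0,14,5,6,0,2,3,5)
  step pc=2: bne  r3, r7, L8  cond=T  regs=(0,14,5,6,0,2,3,5)
  step pc=3: or   r4, r2, r6  regs=(0,14,5,6,7,2,3,5)
  step pc=8: ori   r5, r1, 13  regs=(0,14,5,6,7,15,3,5)
  step pc=9: add  r1, r2, r5  regs=(0,20,5,6,7,15,3,5)
  step pc=10: xor  r2, r2, r1  regs=(0,20,17,6,7,15,3,5)
  step pc=11: and  r3, r2, r6  regs=(0,20,17,1,7,15,3,5)
  step pc=12: nor  r7, r1, r7  regs=(0,20,17,1,7,15,3,65514)

7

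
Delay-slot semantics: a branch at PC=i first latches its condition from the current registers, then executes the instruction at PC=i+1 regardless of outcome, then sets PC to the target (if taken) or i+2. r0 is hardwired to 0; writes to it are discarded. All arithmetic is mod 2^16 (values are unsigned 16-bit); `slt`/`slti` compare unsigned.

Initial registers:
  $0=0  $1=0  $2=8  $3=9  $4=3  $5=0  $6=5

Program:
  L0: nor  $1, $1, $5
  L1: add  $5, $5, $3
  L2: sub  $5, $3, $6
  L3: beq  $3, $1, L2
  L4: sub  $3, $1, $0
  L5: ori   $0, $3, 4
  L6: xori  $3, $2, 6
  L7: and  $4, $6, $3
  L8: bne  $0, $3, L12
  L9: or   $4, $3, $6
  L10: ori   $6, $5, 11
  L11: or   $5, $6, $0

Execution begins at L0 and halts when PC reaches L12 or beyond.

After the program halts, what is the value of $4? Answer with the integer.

PC=0  nor  $1, $1, $5        | $0=0 $1=65535 $2=8 $3=9 $4=3 $5=0 $6=5
PC=1  add  $5, $5, $3        | $0=0 $1=65535 $2=8 $3=9 $4=3 $5=9 $6=5
PC=2  sub  $5, $3, $6        | $0=0 $1=65535 $2=8 $3=9 $4=3 $5=4 $6=5
PC=3  beq  $3, $1, L2        | $0=0 $1=65535 $2=8 $3=9 $4=3 $5=4 $6=5  [not taken]
PC=4  sub  $3, $1, $0        | $0=0 $1=65535 $2=8 $3=65535 $4=3 $5=4 $6=5
PC=5  ori   $0, $3, 4        | $0=0 $1=65535 $2=8 $3=65535 $4=3 $5=4 $6=5
PC=6  xori  $3, $2, 6        | $0=0 $1=65535 $2=8 $3=14 $4=3 $5=4 $6=5
PC=7  and  $4, $6, $3        | $0=0 $1=65535 $2=8 $3=14 $4=4 $5=4 $6=5
PC=8  bne  $0, $3, L12       | $0=0 $1=65535 $2=8 $3=14 $4=4 $5=4 $6=5  [TAKEN]
PC=9  or   $4, $3, $6        | $0=0 $1=65535 $2=8 $3=14 $4=15 $5=4 $6=5

15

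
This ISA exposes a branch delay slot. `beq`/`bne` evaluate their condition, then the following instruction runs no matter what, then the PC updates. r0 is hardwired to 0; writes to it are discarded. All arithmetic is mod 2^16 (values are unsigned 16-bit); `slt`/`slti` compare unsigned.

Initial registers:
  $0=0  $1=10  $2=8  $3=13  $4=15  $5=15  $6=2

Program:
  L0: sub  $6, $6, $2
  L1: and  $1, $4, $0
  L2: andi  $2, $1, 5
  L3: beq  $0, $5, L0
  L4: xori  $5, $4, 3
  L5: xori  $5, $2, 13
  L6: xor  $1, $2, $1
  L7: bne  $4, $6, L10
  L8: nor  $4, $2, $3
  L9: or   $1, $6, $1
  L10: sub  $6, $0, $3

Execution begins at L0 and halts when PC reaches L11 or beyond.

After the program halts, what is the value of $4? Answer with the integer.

PC=0  sub  $6, $6, $2        | $0=0 $1=10 $2=8 $3=13 $4=15 $5=15 $6=65530
PC=1  and  $1, $4, $0        | $0=0 $1=0 $2=8 $3=13 $4=15 $5=15 $6=65530
PC=2  andi  $2, $1, 5        | $0=0 $1=0 $2=0 $3=13 $4=15 $5=15 $6=65530
PC=3  beq  $0, $5, L0        | $0=0 $1=0 $2=0 $3=13 $4=15 $5=15 $6=65530  [not taken]
PC=4  xori  $5, $4, 3        | $0=0 $1=0 $2=0 $3=13 $4=15 $5=12 $6=65530
PC=5  xori  $5, $2, 13       | $0=0 $1=0 $2=0 $3=13 $4=15 $5=13 $6=65530
PC=6  xor  $1, $2, $1        | $0=0 $1=0 $2=0 $3=13 $4=15 $5=13 $6=65530
PC=7  bne  $4, $6, L10       | $0=0 $1=0 $2=0 $3=13 $4=15 $5=13 $6=65530  [TAKEN]
PC=8  nor  $4, $2, $3        | $0=0 $1=0 $2=0 $3=13 $4=65522 $5=13 $6=65530
PC=10 sub  $6, $0, $3        | $0=0 $1=0 $2=0 $3=13 $4=65522 $5=13 $6=65523

65522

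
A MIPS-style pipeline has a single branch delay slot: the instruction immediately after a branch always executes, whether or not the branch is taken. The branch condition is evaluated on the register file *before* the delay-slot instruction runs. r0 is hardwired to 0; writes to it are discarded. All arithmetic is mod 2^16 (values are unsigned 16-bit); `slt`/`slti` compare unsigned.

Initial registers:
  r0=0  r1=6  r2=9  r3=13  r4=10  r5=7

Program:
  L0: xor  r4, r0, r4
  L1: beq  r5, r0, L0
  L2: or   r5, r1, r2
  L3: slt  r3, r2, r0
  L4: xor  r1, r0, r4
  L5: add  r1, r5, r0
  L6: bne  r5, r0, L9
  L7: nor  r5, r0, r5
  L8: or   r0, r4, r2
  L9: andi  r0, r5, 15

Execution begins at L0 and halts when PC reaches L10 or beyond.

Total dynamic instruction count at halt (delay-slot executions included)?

PC=0  xor  r4, r0, r4        | r0=0 r1=6 r2=9 r3=13 r4=10 r5=7
PC=1  beq  r5, r0, L0        | r0=0 r1=6 r2=9 r3=13 r4=10 r5=7  [not taken]
PC=2  or   r5, r1, r2        | r0=0 r1=6 r2=9 r3=13 r4=10 r5=15
PC=3  slt  r3, r2, r0        | r0=0 r1=6 r2=9 r3=0 r4=10 r5=15
PC=4  xor  r1, r0, r4        | r0=0 r1=10 r2=9 r3=0 r4=10 r5=15
PC=5  add  r1, r5, r0        | r0=0 r1=15 r2=9 r3=0 r4=10 r5=15
PC=6  bne  r5, r0, L9        | r0=0 r1=15 r2=9 r3=0 r4=10 r5=15  [TAKEN]
PC=7  nor  r5, r0, r5        | r0=0 r1=15 r2=9 r3=0 r4=10 r5=65520
PC=9  andi  r0, r5, 15       | r0=0 r1=15 r2=9 r3=0 r4=10 r5=65520

9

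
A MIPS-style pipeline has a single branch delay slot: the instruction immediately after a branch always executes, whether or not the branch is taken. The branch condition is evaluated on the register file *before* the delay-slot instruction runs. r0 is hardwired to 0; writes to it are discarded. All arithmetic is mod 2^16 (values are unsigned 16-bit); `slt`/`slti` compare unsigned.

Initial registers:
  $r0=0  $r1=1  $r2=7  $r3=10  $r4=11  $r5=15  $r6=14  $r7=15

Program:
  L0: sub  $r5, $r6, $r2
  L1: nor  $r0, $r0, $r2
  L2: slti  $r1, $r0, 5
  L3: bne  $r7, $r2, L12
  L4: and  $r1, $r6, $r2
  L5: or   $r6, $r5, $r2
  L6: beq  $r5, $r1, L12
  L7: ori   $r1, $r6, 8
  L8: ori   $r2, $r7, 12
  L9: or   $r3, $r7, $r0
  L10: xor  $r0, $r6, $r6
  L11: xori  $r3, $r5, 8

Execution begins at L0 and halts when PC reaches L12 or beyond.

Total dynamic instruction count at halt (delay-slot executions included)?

[0] sub  $r5, $r6, $r2  →  {$r0:0, $r1:1, $r2:7, $r3:10, $r4:11, $r5:7, $r6:14, $r7:15}
[1] nor  $r0, $r0, $r2  →  {$r0:0, $r1:1, $r2:7, $r3:10, $r4:11, $r5:7, $r6:14, $r7:15}
[2] slti  $r1, $r0, 5  →  {$r0:0, $r1:1, $r2:7, $r3:10, $r4:11, $r5:7, $r6:14, $r7:15}
[3] bne  $r7, $r2, L12  →  {$r0:0, $r1:1, $r2:7, $r3:10, $r4:11, $r5:7, $r6:14, $r7:15}  ⟨branch taken⟩
[4] and  $r1, $r6, $r2  →  {$r0:0, $r1:6, $r2:7, $r3:10, $r4:11, $r5:7, $r6:14, $r7:15}

5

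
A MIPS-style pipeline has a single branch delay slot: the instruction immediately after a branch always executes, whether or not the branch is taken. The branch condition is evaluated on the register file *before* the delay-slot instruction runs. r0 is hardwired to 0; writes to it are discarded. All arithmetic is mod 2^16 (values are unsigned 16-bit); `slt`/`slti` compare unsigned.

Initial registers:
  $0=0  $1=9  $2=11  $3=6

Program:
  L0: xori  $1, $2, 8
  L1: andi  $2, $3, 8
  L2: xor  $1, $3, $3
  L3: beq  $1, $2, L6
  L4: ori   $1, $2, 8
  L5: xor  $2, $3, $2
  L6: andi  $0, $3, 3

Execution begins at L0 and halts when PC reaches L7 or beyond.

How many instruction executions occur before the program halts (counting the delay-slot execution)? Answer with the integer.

#0 xori  $1, $2, 8 ; 0/3/11/6
#1 andi  $2, $3, 8 ; 0/3/0/6
#2 xor  $1, $3, $3 ; 0/0/0/6
#3 beq  $1, $2, L6 ; 0/0/0/6 ; →target
#4 ori   $1, $2, 8 ; 0/8/0/6
#6 andi  $0, $3, 3 ; 0/8/0/6

6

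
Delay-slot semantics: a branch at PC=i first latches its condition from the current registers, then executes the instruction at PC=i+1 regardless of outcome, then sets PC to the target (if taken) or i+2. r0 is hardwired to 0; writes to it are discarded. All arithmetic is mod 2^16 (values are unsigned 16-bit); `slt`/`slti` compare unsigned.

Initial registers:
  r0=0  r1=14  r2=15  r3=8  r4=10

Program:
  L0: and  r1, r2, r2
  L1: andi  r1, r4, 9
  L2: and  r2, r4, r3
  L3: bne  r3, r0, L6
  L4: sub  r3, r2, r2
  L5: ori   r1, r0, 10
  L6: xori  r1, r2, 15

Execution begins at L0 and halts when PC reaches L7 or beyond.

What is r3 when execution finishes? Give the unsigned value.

PC=0  and  r1, r2, r2        | r0=0 r1=15 r2=15 r3=8 r4=10
PC=1  andi  r1, r4, 9        | r0=0 r1=8 r2=15 r3=8 r4=10
PC=2  and  r2, r4, r3        | r0=0 r1=8 r2=8 r3=8 r4=10
PC=3  bne  r3, r0, L6        | r0=0 r1=8 r2=8 r3=8 r4=10  [TAKEN]
PC=4  sub  r3, r2, r2        | r0=0 r1=8 r2=8 r3=0 r4=10
PC=6  xori  r1, r2, 15       | r0=0 r1=7 r2=8 r3=0 r4=10

0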